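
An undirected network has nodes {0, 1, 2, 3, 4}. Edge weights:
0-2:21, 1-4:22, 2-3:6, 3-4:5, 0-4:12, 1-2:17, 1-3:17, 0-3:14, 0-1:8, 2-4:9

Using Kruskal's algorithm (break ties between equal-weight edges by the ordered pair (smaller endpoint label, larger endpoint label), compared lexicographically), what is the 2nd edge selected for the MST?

Kruskal's algorithm — process edges by increasing weight (ties by edge label):
3-4 (5): add. Components now {0} {1} {2} {3,4}
2-3 (6): add. Components now {0} {1} {2,3,4}
0-1 (8): add. Components now {0,1} {2,3,4}
2-4 (9): skip — 2 and 4 already connected.
0-4 (12): add. Components now {0,1,2,3,4}
The 2nd edge added is 2-3.

2-3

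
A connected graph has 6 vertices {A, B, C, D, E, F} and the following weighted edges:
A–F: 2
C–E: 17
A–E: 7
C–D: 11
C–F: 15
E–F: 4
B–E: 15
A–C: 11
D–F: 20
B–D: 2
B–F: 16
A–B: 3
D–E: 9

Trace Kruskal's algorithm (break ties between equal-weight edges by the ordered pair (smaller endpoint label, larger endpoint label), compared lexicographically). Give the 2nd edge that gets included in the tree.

Sort edges by weight, then run Kruskal:
A–F (2): add — endpoints in different components.
B–D (2): add — endpoints in different components.
A–B (3): add — endpoints in different components.
E–F (4): add — endpoints in different components.
A–E (7): skip — A and E already connected.
D–E (9): skip — D and E already connected.
A–C (11): add — endpoints in different components.
The 2nd edge added is B–D.

B-D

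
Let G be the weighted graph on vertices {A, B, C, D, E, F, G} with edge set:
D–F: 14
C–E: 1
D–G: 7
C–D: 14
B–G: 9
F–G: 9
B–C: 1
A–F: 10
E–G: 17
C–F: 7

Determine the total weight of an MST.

35

Prim, starting at D.
Step 1: frontier [D–G 7, C–D 14, D–F 14] → take D–G (7); add G.
Step 2: frontier [C–D 14, D–F 14, B–G 9, F–G 9, E–G 17] → take B–G (9); add B.
Step 3: frontier [B–C 1, C–D 14, D–F 14, F–G 9, E–G 17] → take B–C (1); add C.
Step 4: frontier [C–E 1, C–F 7, D–F 14, F–G 9, E–G 17] → take C–E (1); add E.
Step 5: frontier [C–F 7, D–F 14, F–G 9] → take C–F (7); add F.
Step 6: frontier [A–F 10] → take A–F (10); add A.
MST edges: D–G, B–G, B–C, C–E, C–F, A–F; total weight 7+9+1+1+7+10 = 35.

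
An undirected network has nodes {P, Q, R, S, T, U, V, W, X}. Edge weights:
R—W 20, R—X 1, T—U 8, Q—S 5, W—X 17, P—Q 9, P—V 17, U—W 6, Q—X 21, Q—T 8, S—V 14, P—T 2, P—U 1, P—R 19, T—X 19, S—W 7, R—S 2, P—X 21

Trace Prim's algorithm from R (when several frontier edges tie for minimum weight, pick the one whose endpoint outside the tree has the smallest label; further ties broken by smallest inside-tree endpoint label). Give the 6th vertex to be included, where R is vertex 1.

U

Grow the tree from R using Prim:
Step 1: cheapest edge leaving the tree is R—X (1); add X.
Step 2: cheapest edge leaving the tree is R—S (2); add S.
Step 3: cheapest edge leaving the tree is Q—S (5); add Q.
Step 4: cheapest edge leaving the tree is S—W (7); add W.
Step 5: cheapest edge leaving the tree is U—W (6); add U.
Step 6: cheapest edge leaving the tree is P—U (1); add P.
Step 7: cheapest edge leaving the tree is P—T (2); add T.
Step 8: cheapest edge leaving the tree is S—V (14); add V.
Vertex order: R, X, S, Q, W, U, P, T, V. The 6th vertex is U.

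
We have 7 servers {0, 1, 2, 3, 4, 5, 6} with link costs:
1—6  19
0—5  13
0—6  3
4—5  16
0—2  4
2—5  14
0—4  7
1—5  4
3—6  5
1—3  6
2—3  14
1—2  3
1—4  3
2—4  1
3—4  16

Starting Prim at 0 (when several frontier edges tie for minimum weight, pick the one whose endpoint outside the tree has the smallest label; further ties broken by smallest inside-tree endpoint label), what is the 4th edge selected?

1-2

Grow the tree from 0 using Prim:
Step 1: cheapest edge leaving the tree is 0—6 (3); add 6.
Step 2: cheapest edge leaving the tree is 0—2 (4); add 2.
Step 3: cheapest edge leaving the tree is 2—4 (1); add 4.
Step 4: cheapest edge leaving the tree is 1—2 (3); add 1.
Step 5: cheapest edge leaving the tree is 1—5 (4); add 5.
Step 6: cheapest edge leaving the tree is 3—6 (5); add 3.
The 4th edge added is 1—2.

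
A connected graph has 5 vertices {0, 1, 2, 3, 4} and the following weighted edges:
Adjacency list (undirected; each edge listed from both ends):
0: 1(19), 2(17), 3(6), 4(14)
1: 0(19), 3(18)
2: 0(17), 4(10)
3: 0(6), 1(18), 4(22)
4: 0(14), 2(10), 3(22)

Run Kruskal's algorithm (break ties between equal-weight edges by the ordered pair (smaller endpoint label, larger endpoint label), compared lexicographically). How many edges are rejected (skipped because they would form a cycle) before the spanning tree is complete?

1

Kruskal's algorithm — process edges by increasing weight (ties by edge label):
0 3 (6): add — endpoints in different components.
2 4 (10): add — endpoints in different components.
0 4 (14): add — endpoints in different components.
0 2 (17): skip — 0 and 2 already connected.
1 3 (18): add — endpoints in different components.
Edges rejected before the tree was complete: 1.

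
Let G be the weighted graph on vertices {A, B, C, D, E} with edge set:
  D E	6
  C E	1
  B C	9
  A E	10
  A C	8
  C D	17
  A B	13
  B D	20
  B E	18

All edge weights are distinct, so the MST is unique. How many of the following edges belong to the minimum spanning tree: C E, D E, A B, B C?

Sort edges by weight, then run Kruskal:
C E (1): add. Components now {A} {B} {C,E} {D}
D E (6): add. Components now {A} {B} {C,D,E}
A C (8): add. Components now {A,C,D,E} {B}
B C (9): add. Components now {A,B,C,D,E}
MST edge set: {C E, D E, A C, B C}.
Of the listed edges, {C E, D E, B C} are in the MST → 3.

3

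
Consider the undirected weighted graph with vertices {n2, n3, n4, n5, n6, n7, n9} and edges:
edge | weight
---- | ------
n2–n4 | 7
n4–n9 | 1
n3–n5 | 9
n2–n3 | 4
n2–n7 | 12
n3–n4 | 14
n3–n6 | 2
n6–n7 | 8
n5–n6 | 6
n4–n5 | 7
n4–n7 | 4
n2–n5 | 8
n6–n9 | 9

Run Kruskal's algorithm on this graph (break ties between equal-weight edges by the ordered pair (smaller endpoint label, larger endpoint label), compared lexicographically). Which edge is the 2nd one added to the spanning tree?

n3-n6

Sort edges by weight, then run Kruskal:
n4–n9 (1): add. Components now {n7} {n5} {n4,n9} {n3} {n6} {n2}
n3–n6 (2): add. Components now {n7} {n5} {n4,n9} {n3,n6} {n2}
n2–n3 (4): add. Components now {n7} {n5} {n4,n9} {n2,n3,n6}
n4–n7 (4): add. Components now {n4,n7,n9} {n5} {n2,n3,n6}
n5–n6 (6): add. Components now {n4,n7,n9} {n2,n3,n5,n6}
n2–n4 (7): add. Components now {n2,n3,n4,n5,n6,n7,n9}
The 2nd edge added is n3–n6.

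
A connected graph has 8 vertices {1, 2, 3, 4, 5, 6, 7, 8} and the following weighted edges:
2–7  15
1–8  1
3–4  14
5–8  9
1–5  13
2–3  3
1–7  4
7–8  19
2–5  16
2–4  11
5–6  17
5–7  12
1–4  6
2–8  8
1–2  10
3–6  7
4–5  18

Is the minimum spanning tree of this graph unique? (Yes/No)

Kruskal's algorithm — process edges by increasing weight (ties by edge label):
1–8 (1): add — endpoints in different components.
2–3 (3): add — endpoints in different components.
1–7 (4): add — endpoints in different components.
1–4 (6): add — endpoints in different components.
3–6 (7): add — endpoints in different components.
2–8 (8): add — endpoints in different components.
5–8 (9): add — endpoints in different components.
Every non-tree edge has weight strictly greater than the heaviest edge on the tree path between its endpoints, so the MST is unique.

Yes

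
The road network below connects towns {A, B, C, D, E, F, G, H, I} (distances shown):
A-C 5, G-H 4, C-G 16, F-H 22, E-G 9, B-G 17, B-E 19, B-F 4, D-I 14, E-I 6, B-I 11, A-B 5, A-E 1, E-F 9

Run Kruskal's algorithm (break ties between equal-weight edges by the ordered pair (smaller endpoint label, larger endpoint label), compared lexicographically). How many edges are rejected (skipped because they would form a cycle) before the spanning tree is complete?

2

Kruskal: consider edges lightest-first.
A-E (1): add — endpoints in different components.
B-F (4): add — endpoints in different components.
G-H (4): add — endpoints in different components.
A-B (5): add — endpoints in different components.
A-C (5): add — endpoints in different components.
E-I (6): add — endpoints in different components.
E-F (9): skip — E and F already connected.
E-G (9): add — endpoints in different components.
B-I (11): skip — B and I already connected.
D-I (14): add — endpoints in different components.
Edges rejected before the tree was complete: 2.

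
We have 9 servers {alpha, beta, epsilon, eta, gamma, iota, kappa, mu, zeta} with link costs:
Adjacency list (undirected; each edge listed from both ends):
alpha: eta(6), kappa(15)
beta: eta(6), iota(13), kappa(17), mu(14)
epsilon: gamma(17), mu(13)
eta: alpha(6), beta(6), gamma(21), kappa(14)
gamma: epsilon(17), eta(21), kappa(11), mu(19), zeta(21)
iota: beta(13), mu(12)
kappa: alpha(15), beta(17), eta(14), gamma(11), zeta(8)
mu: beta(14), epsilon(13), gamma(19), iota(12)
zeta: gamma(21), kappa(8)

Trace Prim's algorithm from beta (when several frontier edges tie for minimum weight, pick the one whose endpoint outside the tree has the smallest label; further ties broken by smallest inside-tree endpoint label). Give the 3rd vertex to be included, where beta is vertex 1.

alpha

Prim, starting at beta.
Step 1: cheapest edge leaving the tree is beta-eta (6); add eta.
Step 2: cheapest edge leaving the tree is alpha-eta (6); add alpha.
Step 3: cheapest edge leaving the tree is beta-iota (13); add iota.
Step 4: cheapest edge leaving the tree is iota-mu (12); add mu.
Step 5: cheapest edge leaving the tree is epsilon-mu (13); add epsilon.
Step 6: cheapest edge leaving the tree is eta-kappa (14); add kappa.
Step 7: cheapest edge leaving the tree is kappa-zeta (8); add zeta.
Step 8: cheapest edge leaving the tree is gamma-kappa (11); add gamma.
Vertex order: beta, eta, alpha, iota, mu, epsilon, kappa, zeta, gamma. The 3rd vertex is alpha.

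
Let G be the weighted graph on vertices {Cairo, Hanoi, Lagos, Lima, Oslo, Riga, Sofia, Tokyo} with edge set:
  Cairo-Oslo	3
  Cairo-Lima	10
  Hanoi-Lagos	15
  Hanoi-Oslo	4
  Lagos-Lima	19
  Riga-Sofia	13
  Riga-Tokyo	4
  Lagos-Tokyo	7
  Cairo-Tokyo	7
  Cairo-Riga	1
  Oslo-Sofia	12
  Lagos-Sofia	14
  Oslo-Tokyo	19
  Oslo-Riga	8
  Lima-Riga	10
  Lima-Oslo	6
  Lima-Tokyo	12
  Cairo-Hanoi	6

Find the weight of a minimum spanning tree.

Prim's algorithm from Hanoi:
Step 1: cheapest edge leaving the tree is Hanoi-Oslo (4); add Oslo.
Step 2: cheapest edge leaving the tree is Cairo-Oslo (3); add Cairo.
Step 3: cheapest edge leaving the tree is Cairo-Riga (1); add Riga.
Step 4: cheapest edge leaving the tree is Riga-Tokyo (4); add Tokyo.
Step 5: cheapest edge leaving the tree is Lima-Oslo (6); add Lima.
Step 6: cheapest edge leaving the tree is Lagos-Tokyo (7); add Lagos.
Step 7: cheapest edge leaving the tree is Oslo-Sofia (12); add Sofia.
MST edges: Hanoi-Oslo, Cairo-Oslo, Cairo-Riga, Riga-Tokyo, Lima-Oslo, Lagos-Tokyo, Oslo-Sofia; total weight 4+3+1+4+6+7+12 = 37.

37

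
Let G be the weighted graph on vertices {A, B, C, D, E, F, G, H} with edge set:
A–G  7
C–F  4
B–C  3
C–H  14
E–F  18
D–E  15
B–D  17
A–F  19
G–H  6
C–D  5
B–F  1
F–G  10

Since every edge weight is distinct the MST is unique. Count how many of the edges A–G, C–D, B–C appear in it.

Kruskal's algorithm — process edges by increasing weight (ties by edge label):
B–F (1): add — endpoints in different components.
B–C (3): add — endpoints in different components.
C–F (4): skip — C and F already connected.
C–D (5): add — endpoints in different components.
G–H (6): add — endpoints in different components.
A–G (7): add — endpoints in different components.
F–G (10): add — endpoints in different components.
C–H (14): skip — C and H already connected.
D–E (15): add — endpoints in different components.
MST edge set: {B–F, B–C, C–D, G–H, A–G, F–G, D–E}.
Of the listed edges, {A–G, C–D, B–C} are in the MST → 3.

3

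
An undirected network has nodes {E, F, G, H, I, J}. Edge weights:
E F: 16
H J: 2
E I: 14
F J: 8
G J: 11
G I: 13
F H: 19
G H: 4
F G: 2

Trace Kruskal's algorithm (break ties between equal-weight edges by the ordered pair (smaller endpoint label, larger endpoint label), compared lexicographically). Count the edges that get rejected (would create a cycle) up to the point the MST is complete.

Sort edges by weight, then run Kruskal:
F G (2): add. Components now {E} {F,G} {H} {I} {J}
H J (2): add. Components now {E} {F,G} {H,J} {I}
G H (4): add. Components now {E} {F,G,H,J} {I}
F J (8): skip — F and J already connected.
G J (11): skip — G and J already connected.
G I (13): add. Components now {E} {F,G,H,I,J}
E I (14): add. Components now {E,F,G,H,I,J}
Edges rejected before the tree was complete: 2.

2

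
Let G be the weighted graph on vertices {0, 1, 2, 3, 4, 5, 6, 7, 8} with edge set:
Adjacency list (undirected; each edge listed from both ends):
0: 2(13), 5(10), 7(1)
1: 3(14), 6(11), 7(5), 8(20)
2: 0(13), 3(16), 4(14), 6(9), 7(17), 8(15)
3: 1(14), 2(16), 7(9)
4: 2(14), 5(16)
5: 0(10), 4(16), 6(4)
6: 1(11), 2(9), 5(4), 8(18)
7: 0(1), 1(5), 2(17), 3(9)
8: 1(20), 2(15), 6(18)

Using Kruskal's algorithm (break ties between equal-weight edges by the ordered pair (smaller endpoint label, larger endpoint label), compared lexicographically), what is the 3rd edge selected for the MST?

Kruskal's algorithm — process edges by increasing weight (ties by edge label):
0 7 (1): add — endpoints in different components.
5 6 (4): add — endpoints in different components.
1 7 (5): add — endpoints in different components.
2 6 (9): add — endpoints in different components.
3 7 (9): add — endpoints in different components.
0 5 (10): add — endpoints in different components.
1 6 (11): skip — 1 and 6 already connected.
0 2 (13): skip — 0 and 2 already connected.
1 3 (14): skip — 1 and 3 already connected.
2 4 (14): add — endpoints in different components.
2 8 (15): add — endpoints in different components.
The 3rd edge added is 1 7.

1-7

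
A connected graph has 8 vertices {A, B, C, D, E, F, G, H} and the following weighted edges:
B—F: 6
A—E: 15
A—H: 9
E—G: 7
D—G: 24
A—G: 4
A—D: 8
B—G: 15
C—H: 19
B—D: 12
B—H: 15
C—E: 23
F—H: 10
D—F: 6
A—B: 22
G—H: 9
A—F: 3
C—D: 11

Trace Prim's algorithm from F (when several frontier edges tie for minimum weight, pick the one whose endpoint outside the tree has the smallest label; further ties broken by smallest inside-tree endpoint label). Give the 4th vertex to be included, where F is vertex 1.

B

Prim, starting at F.
Step 1: cheapest edge leaving the tree is A—F (3); add A.
Step 2: cheapest edge leaving the tree is A—G (4); add G.
Step 3: cheapest edge leaving the tree is B—F (6); add B.
Step 4: cheapest edge leaving the tree is D—F (6); add D.
Step 5: cheapest edge leaving the tree is E—G (7); add E.
Step 6: cheapest edge leaving the tree is A—H (9); add H.
Step 7: cheapest edge leaving the tree is C—D (11); add C.
Vertex order: F, A, G, B, D, E, H, C. The 4th vertex is B.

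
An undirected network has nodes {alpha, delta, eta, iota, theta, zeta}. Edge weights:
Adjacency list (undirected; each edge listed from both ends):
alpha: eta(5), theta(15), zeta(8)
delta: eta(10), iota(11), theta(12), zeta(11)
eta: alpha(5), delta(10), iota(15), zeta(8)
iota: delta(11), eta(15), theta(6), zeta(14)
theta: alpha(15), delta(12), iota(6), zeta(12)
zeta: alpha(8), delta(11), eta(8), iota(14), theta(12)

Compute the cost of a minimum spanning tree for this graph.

40

Prim's algorithm from iota:
Step 1: cheapest edge leaving the tree is iota–theta (6); add theta.
Step 2: cheapest edge leaving the tree is delta–iota (11); add delta.
Step 3: cheapest edge leaving the tree is delta–eta (10); add eta.
Step 4: cheapest edge leaving the tree is alpha–eta (5); add alpha.
Step 5: cheapest edge leaving the tree is alpha–zeta (8); add zeta.
MST edges: iota–theta, delta–iota, delta–eta, alpha–eta, alpha–zeta; total weight 6+11+10+5+8 = 40.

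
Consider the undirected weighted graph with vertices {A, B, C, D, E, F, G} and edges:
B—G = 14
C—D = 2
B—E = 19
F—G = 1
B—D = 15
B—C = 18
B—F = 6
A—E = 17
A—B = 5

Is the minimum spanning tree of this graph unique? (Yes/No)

Yes

Kruskal's algorithm — process edges by increasing weight (ties by edge label):
F—G (1): add — endpoints in different components.
C—D (2): add — endpoints in different components.
A—B (5): add — endpoints in different components.
B—F (6): add — endpoints in different components.
B—G (14): skip — B and G already connected.
B—D (15): add — endpoints in different components.
A—E (17): add — endpoints in different components.
Every non-tree edge has weight strictly greater than the heaviest edge on the tree path between its endpoints, so the MST is unique.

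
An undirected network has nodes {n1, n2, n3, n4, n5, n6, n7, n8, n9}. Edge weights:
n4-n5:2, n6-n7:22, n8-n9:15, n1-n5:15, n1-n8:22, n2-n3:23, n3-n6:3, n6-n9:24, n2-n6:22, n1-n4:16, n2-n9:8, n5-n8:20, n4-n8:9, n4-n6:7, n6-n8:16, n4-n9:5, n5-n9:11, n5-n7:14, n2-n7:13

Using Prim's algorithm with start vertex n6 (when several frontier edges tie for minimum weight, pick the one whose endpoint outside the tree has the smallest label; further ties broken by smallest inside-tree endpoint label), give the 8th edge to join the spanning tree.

n1-n5

Grow the tree from n6 using Prim:
Step 1: cheapest edge leaving the tree is n3-n6 (3); add n3.
Step 2: cheapest edge leaving the tree is n4-n6 (7); add n4.
Step 3: cheapest edge leaving the tree is n4-n5 (2); add n5.
Step 4: cheapest edge leaving the tree is n4-n9 (5); add n9.
Step 5: cheapest edge leaving the tree is n2-n9 (8); add n2.
Step 6: cheapest edge leaving the tree is n4-n8 (9); add n8.
Step 7: cheapest edge leaving the tree is n2-n7 (13); add n7.
Step 8: cheapest edge leaving the tree is n1-n5 (15); add n1.
The 8th edge added is n1-n5.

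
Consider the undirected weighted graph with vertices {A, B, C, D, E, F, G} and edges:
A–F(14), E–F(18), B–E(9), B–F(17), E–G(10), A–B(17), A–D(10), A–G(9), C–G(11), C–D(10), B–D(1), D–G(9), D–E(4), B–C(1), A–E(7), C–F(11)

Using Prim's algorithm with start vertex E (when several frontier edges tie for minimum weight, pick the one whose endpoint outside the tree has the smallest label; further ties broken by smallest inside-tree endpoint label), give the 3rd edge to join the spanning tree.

B-C

Prim, starting at E.
Step 1: cheapest edge leaving the tree is D–E (4); add D.
Step 2: cheapest edge leaving the tree is B–D (1); add B.
Step 3: cheapest edge leaving the tree is B–C (1); add C.
Step 4: cheapest edge leaving the tree is A–E (7); add A.
Step 5: cheapest edge leaving the tree is A–G (9); add G.
Step 6: cheapest edge leaving the tree is C–F (11); add F.
The 3rd edge added is B–C.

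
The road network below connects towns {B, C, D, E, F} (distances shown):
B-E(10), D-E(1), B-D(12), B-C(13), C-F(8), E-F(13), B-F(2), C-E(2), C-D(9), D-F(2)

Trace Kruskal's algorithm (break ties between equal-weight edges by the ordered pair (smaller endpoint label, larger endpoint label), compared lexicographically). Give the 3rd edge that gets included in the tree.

Kruskal: consider edges lightest-first.
D-E (1): add. Components now {B} {C} {D,E} {F}
B-F (2): add. Components now {B,F} {C} {D,E}
C-E (2): add. Components now {B,F} {C,D,E}
D-F (2): add. Components now {B,C,D,E,F}
The 3rd edge added is C-E.

C-E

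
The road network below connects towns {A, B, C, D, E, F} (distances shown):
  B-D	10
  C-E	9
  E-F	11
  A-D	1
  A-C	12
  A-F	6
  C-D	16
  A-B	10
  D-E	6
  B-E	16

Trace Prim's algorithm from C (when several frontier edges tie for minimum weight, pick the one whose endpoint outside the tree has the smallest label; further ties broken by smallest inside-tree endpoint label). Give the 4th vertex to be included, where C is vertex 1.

Grow the tree from C using Prim:
Step 1: frontier [C-E 9, A-C 12, C-D 16] → take C-E (9); add E.
Step 2: frontier [A-C 12, C-D 16, D-E 6, E-F 11, B-E 16] → take D-E (6); add D.
Step 3: frontier [A-C 12, A-D 1, B-D 10, E-F 11, B-E 16] → take A-D (1); add A.
Step 4: frontier [A-F 6, A-B 10, B-D 10, E-F 11, B-E 16] → take A-F (6); add F.
Step 5: frontier [A-B 10, B-D 10, B-E 16] → take A-B (10); add B.
Vertex order: C, E, D, A, F, B. The 4th vertex is A.

A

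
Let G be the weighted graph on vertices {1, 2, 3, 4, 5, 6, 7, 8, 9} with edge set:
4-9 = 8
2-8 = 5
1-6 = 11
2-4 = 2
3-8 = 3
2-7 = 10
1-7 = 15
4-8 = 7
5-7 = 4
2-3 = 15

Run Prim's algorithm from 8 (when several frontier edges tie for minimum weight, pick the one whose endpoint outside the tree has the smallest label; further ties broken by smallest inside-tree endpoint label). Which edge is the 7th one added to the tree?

1-7

Grow the tree from 8 using Prim:
Step 1: frontier [3-8 3, 2-8 5, 4-8 7] → take 3-8 (3); add 3.
Step 2: frontier [2-3 15, 2-8 5, 4-8 7] → take 2-8 (5); add 2.
Step 3: frontier [2-4 2, 2-7 10, 4-8 7] → take 2-4 (2); add 4.
Step 4: frontier [2-7 10, 4-9 8] → take 4-9 (8); add 9.
Step 5: frontier [2-7 10] → take 2-7 (10); add 7.
Step 6: frontier [5-7 4, 1-7 15] → take 5-7 (4); add 5.
Step 7: frontier [1-7 15] → take 1-7 (15); add 1.
Step 8: frontier [1-6 11] → take 1-6 (11); add 6.
The 7th edge added is 1-7.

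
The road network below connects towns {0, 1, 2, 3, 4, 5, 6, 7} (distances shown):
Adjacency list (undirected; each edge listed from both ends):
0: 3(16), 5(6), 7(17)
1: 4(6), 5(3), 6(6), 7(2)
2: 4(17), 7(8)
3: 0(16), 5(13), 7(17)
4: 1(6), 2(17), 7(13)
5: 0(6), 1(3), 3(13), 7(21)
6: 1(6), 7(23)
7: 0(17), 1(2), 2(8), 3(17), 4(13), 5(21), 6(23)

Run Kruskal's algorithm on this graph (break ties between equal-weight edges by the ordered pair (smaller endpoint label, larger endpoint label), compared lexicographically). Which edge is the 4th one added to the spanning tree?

1-4

Kruskal: consider edges lightest-first.
1–7 (2): add — endpoints in different components.
1–5 (3): add — endpoints in different components.
0–5 (6): add — endpoints in different components.
1–4 (6): add — endpoints in different components.
1–6 (6): add — endpoints in different components.
2–7 (8): add — endpoints in different components.
3–5 (13): add — endpoints in different components.
The 4th edge added is 1–4.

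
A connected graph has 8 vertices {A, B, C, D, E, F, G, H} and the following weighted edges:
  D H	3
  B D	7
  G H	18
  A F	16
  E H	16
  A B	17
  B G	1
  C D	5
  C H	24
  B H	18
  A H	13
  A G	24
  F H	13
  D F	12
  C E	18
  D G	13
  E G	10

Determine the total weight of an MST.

Kruskal's algorithm — process edges by increasing weight (ties by edge label):
B G (1): add — endpoints in different components.
D H (3): add — endpoints in different components.
C D (5): add — endpoints in different components.
B D (7): add — endpoints in different components.
E G (10): add — endpoints in different components.
D F (12): add — endpoints in different components.
A H (13): add — endpoints in different components.
MST edges: B G, D H, C D, B D, E G, D F, A H; total weight 1+3+5+7+10+12+13 = 51.

51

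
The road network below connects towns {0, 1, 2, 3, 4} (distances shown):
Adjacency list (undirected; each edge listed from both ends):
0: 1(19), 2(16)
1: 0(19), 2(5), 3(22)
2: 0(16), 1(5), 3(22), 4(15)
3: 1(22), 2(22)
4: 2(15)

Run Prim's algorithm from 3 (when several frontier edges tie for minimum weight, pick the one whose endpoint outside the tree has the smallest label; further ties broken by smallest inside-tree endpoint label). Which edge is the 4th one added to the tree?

Prim's algorithm from 3:
Step 1: frontier [1-3 22, 2-3 22] → take 1-3 (22); add 1.
Step 2: frontier [1-2 5, 0-1 19, 2-3 22] → take 1-2 (5); add 2.
Step 3: frontier [0-1 19, 2-4 15, 0-2 16] → take 2-4 (15); add 4.
Step 4: frontier [0-1 19, 0-2 16] → take 0-2 (16); add 0.
The 4th edge added is 0-2.

0-2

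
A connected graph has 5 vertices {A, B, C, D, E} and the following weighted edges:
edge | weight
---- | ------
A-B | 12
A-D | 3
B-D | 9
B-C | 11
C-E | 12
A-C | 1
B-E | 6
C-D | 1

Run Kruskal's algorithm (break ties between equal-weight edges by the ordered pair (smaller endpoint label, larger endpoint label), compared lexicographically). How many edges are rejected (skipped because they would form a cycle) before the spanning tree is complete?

Kruskal: consider edges lightest-first.
A-C (1): add. Components now {A,C} {B} {D} {E}
C-D (1): add. Components now {A,C,D} {B} {E}
A-D (3): skip — A and D already connected.
B-E (6): add. Components now {A,C,D} {B,E}
B-D (9): add. Components now {A,B,C,D,E}
Edges rejected before the tree was complete: 1.

1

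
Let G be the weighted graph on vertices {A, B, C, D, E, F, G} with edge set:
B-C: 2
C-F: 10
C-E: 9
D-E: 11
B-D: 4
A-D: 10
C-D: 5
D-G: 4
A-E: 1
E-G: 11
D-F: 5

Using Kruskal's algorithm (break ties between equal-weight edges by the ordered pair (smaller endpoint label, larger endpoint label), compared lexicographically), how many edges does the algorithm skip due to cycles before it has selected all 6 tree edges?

Kruskal: consider edges lightest-first.
A-E (1): add. Components now {A,E} {B} {C} {D} {F} {G}
B-C (2): add. Components now {A,E} {B,C} {D} {F} {G}
B-D (4): add. Components now {A,E} {B,C,D} {F} {G}
D-G (4): add. Components now {A,E} {B,C,D,G} {F}
C-D (5): skip — C and D already connected.
D-F (5): add. Components now {A,E} {B,C,D,F,G}
C-E (9): add. Components now {A,B,C,D,E,F,G}
Edges rejected before the tree was complete: 1.

1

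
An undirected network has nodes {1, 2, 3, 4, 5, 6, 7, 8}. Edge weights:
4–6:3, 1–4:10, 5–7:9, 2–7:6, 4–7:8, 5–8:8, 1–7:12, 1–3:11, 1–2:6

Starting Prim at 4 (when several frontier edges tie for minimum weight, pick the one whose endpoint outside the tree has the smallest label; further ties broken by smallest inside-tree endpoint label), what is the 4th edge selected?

Prim, starting at 4.
Step 1: cheapest edge leaving the tree is 4–6 (3); add 6.
Step 2: cheapest edge leaving the tree is 4–7 (8); add 7.
Step 3: cheapest edge leaving the tree is 2–7 (6); add 2.
Step 4: cheapest edge leaving the tree is 1–2 (6); add 1.
Step 5: cheapest edge leaving the tree is 5–7 (9); add 5.
Step 6: cheapest edge leaving the tree is 5–8 (8); add 8.
Step 7: cheapest edge leaving the tree is 1–3 (11); add 3.
The 4th edge added is 1–2.

1-2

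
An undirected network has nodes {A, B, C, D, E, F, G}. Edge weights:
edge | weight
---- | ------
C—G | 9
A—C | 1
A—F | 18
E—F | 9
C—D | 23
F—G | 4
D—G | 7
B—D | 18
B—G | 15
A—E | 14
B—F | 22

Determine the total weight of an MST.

Grow the tree from B using Prim:
Step 1: cheapest edge leaving the tree is B—G (15); add G.
Step 2: cheapest edge leaving the tree is F—G (4); add F.
Step 3: cheapest edge leaving the tree is D—G (7); add D.
Step 4: cheapest edge leaving the tree is C—G (9); add C.
Step 5: cheapest edge leaving the tree is A—C (1); add A.
Step 6: cheapest edge leaving the tree is E—F (9); add E.
MST edges: B—G, F—G, D—G, C—G, A—C, E—F; total weight 15+4+7+9+1+9 = 45.

45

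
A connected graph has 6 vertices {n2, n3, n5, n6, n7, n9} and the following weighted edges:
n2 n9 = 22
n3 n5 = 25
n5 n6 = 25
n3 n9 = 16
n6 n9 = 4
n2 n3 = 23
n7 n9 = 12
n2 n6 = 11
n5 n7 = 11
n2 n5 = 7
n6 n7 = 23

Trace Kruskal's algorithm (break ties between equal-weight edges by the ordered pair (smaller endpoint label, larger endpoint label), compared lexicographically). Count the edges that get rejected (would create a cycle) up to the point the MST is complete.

Kruskal: consider edges lightest-first.
n6 n9 (4): add — endpoints in different components.
n2 n5 (7): add — endpoints in different components.
n2 n6 (11): add — endpoints in different components.
n5 n7 (11): add — endpoints in different components.
n7 n9 (12): skip — n7 and n9 already connected.
n3 n9 (16): add — endpoints in different components.
Edges rejected before the tree was complete: 1.

1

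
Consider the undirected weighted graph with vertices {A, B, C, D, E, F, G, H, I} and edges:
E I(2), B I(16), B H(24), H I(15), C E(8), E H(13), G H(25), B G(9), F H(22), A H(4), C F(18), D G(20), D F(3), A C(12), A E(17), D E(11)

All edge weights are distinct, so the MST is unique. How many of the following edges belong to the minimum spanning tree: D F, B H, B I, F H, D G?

2

Sort edges by weight, then run Kruskal:
E I (2): add — endpoints in different components.
D F (3): add — endpoints in different components.
A H (4): add — endpoints in different components.
C E (8): add — endpoints in different components.
B G (9): add — endpoints in different components.
D E (11): add — endpoints in different components.
A C (12): add — endpoints in different components.
E H (13): skip — E and H already connected.
H I (15): skip — H and I already connected.
B I (16): add — endpoints in different components.
MST edge set: {E I, D F, A H, C E, B G, D E, A C, B I}.
Of the listed edges, {D F, B I} are in the MST → 2.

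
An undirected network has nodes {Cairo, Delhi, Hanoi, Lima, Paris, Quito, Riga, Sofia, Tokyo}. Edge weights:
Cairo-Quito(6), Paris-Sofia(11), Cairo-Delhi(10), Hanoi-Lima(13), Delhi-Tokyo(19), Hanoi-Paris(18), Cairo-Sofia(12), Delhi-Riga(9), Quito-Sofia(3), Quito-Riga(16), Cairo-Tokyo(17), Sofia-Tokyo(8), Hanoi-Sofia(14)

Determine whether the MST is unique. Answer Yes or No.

Kruskal's algorithm — process edges by increasing weight (ties by edge label):
Quito-Sofia (3): add — endpoints in different components.
Cairo-Quito (6): add — endpoints in different components.
Sofia-Tokyo (8): add — endpoints in different components.
Delhi-Riga (9): add — endpoints in different components.
Cairo-Delhi (10): add — endpoints in different components.
Paris-Sofia (11): add — endpoints in different components.
Cairo-Sofia (12): skip — Cairo and Sofia already connected.
Hanoi-Lima (13): add — endpoints in different components.
Hanoi-Sofia (14): add — endpoints in different components.
Every non-tree edge has weight strictly greater than the heaviest edge on the tree path between its endpoints, so the MST is unique.

Yes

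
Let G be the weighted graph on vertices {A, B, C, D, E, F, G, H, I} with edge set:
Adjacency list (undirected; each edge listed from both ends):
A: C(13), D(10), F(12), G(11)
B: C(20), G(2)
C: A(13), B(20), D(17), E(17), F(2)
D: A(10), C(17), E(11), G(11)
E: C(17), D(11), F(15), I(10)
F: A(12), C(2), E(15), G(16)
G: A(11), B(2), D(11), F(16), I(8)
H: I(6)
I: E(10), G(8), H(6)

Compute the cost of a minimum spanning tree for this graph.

Prim's algorithm from E:
Step 1: cheapest edge leaving the tree is E I (10); add I.
Step 2: cheapest edge leaving the tree is H I (6); add H.
Step 3: cheapest edge leaving the tree is G I (8); add G.
Step 4: cheapest edge leaving the tree is B G (2); add B.
Step 5: cheapest edge leaving the tree is A G (11); add A.
Step 6: cheapest edge leaving the tree is A D (10); add D.
Step 7: cheapest edge leaving the tree is A F (12); add F.
Step 8: cheapest edge leaving the tree is C F (2); add C.
MST edges: E I, H I, G I, B G, A G, A D, A F, C F; total weight 10+6+8+2+11+10+12+2 = 61.

61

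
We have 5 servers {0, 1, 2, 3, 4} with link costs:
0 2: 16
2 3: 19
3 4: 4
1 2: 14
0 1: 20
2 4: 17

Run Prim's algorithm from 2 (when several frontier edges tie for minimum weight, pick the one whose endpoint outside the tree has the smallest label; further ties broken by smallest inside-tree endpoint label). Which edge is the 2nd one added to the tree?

Grow the tree from 2 using Prim:
Step 1: frontier [1 2 14, 0 2 16, 2 4 17, 2 3 19] → take 1 2 (14); add 1.
Step 2: frontier [0 1 20, 0 2 16, 2 4 17, 2 3 19] → take 0 2 (16); add 0.
Step 3: frontier [2 4 17, 2 3 19] → take 2 4 (17); add 4.
Step 4: frontier [2 3 19, 3 4 4] → take 3 4 (4); add 3.
The 2nd edge added is 0 2.

0-2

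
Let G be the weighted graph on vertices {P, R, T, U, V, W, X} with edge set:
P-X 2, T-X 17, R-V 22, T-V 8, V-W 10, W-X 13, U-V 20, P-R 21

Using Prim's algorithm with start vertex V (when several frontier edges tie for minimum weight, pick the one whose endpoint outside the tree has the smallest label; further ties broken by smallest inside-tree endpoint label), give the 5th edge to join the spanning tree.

Prim's algorithm from V:
Step 1: cheapest edge leaving the tree is T-V (8); add T.
Step 2: cheapest edge leaving the tree is V-W (10); add W.
Step 3: cheapest edge leaving the tree is W-X (13); add X.
Step 4: cheapest edge leaving the tree is P-X (2); add P.
Step 5: cheapest edge leaving the tree is U-V (20); add U.
Step 6: cheapest edge leaving the tree is P-R (21); add R.
The 5th edge added is U-V.

U-V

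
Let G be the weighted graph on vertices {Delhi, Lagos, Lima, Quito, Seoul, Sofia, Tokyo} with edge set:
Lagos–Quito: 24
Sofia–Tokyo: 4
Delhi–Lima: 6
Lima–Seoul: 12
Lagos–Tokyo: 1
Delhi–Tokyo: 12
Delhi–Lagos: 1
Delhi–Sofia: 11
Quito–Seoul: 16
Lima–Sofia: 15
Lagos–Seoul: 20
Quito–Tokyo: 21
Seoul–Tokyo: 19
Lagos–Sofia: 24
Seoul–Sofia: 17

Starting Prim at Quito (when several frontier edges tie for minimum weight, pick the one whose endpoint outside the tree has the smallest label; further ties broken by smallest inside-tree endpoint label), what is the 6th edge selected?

Sofia-Tokyo

Grow the tree from Quito using Prim:
Step 1: cheapest edge leaving the tree is Quito–Seoul (16); add Seoul.
Step 2: cheapest edge leaving the tree is Lima–Seoul (12); add Lima.
Step 3: cheapest edge leaving the tree is Delhi–Lima (6); add Delhi.
Step 4: cheapest edge leaving the tree is Delhi–Lagos (1); add Lagos.
Step 5: cheapest edge leaving the tree is Lagos–Tokyo (1); add Tokyo.
Step 6: cheapest edge leaving the tree is Sofia–Tokyo (4); add Sofia.
The 6th edge added is Sofia–Tokyo.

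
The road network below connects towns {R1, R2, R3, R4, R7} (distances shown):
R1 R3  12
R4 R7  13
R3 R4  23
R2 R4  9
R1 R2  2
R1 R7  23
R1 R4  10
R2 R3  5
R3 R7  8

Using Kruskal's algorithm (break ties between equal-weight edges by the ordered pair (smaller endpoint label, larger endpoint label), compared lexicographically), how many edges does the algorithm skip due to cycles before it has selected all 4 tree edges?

0

Kruskal's algorithm — process edges by increasing weight (ties by edge label):
R1 R2 (2): add — endpoints in different components.
R2 R3 (5): add — endpoints in different components.
R3 R7 (8): add — endpoints in different components.
R2 R4 (9): add — endpoints in different components.
Edges rejected before the tree was complete: 0.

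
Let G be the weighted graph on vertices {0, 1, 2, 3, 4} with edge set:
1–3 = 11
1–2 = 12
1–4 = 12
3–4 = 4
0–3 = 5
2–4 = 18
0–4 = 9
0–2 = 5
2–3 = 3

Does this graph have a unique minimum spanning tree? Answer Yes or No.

No

Kruskal's algorithm — process edges by increasing weight (ties by edge label):
2–3 (3): add. Components now {0} {1} {2,3} {4}
3–4 (4): add. Components now {0} {1} {2,3,4}
0–2 (5): add. Components now {0,2,3,4} {1}
0–3 (5): skip — 0 and 3 already connected.
0–4 (9): skip — 0 and 4 already connected.
1–3 (11): add. Components now {0,1,2,3,4}
Non-tree edge 0–3 has weight 5, equal to the heaviest edge on its tree cycle — swapping gives another MST of the same weight. Not unique.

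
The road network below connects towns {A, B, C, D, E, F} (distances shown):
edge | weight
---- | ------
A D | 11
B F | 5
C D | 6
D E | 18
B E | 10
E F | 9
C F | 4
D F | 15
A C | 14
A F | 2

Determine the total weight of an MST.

26

Grow the tree from F using Prim:
Step 1: frontier [A F 2, C F 4, B F 5, E F 9, D F 15] → take A F (2); add A.
Step 2: frontier [A D 11, A C 14, C F 4, B F 5, E F 9, D F 15] → take C F (4); add C.
Step 3: frontier [A D 11, C D 6, B F 5, E F 9, D F 15] → take B F (5); add B.
Step 4: frontier [A D 11, B E 10, C D 6, E F 9, D F 15] → take C D (6); add D.
Step 5: frontier [B E 10, D E 18, E F 9] → take E F (9); add E.
MST edges: A F, C F, B F, C D, E F; total weight 2+4+5+6+9 = 26.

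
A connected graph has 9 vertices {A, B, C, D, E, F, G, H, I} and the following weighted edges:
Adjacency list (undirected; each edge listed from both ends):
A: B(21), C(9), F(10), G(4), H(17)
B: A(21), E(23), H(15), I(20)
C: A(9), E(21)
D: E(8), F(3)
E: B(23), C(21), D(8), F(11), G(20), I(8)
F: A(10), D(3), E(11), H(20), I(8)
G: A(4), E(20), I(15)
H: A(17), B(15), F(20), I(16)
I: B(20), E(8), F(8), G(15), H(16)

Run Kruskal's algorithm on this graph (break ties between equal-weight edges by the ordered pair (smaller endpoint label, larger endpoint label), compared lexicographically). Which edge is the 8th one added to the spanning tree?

Sort edges by weight, then run Kruskal:
D-F (3): add — endpoints in different components.
A-G (4): add — endpoints in different components.
D-E (8): add — endpoints in different components.
E-I (8): add — endpoints in different components.
F-I (8): skip — F and I already connected.
A-C (9): add — endpoints in different components.
A-F (10): add — endpoints in different components.
E-F (11): skip — E and F already connected.
B-H (15): add — endpoints in different components.
G-I (15): skip — G and I already connected.
H-I (16): add — endpoints in different components.
The 8th edge added is H-I.

H-I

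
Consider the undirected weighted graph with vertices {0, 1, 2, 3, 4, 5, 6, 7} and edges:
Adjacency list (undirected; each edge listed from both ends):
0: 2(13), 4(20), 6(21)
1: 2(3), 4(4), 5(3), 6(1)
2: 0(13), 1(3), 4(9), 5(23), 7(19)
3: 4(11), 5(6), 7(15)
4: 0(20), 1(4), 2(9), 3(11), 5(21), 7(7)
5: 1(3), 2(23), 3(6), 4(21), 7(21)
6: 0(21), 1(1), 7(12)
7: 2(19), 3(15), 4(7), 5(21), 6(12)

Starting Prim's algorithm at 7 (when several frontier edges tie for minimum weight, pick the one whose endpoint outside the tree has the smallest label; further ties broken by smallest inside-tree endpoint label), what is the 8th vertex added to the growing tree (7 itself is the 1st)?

Prim, starting at 7.
Step 1: cheapest edge leaving the tree is 4—7 (7); add 4.
Step 2: cheapest edge leaving the tree is 1—4 (4); add 1.
Step 3: cheapest edge leaving the tree is 1—6 (1); add 6.
Step 4: cheapest edge leaving the tree is 1—2 (3); add 2.
Step 5: cheapest edge leaving the tree is 1—5 (3); add 5.
Step 6: cheapest edge leaving the tree is 3—5 (6); add 3.
Step 7: cheapest edge leaving the tree is 0—2 (13); add 0.
Vertex order: 7, 4, 1, 6, 2, 5, 3, 0. The 8th vertex is 0.

0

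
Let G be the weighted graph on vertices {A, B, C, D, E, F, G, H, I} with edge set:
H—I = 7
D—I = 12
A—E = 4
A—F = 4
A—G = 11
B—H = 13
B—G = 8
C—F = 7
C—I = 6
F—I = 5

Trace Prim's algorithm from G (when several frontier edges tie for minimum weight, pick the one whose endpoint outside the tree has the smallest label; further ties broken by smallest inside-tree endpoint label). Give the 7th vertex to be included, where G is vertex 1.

C

Prim, starting at G.
Step 1: frontier [B—G 8, A—G 11] → take B—G (8); add B.
Step 2: frontier [B—H 13, A—G 11] → take A—G (11); add A.
Step 3: frontier [A—E 4, A—F 4, B—H 13] → take A—E (4); add E.
Step 4: frontier [A—F 4, B—H 13] → take A—F (4); add F.
Step 5: frontier [B—H 13, F—I 5, C—F 7] → take F—I (5); add I.
Step 6: frontier [B—H 13, C—F 7, C—I 6, H—I 7, D—I 12] → take C—I (6); add C.
Step 7: frontier [B—H 13, H—I 7, D—I 12] → take H—I (7); add H.
Step 8: frontier [D—I 12] → take D—I (12); add D.
Vertex order: G, B, A, E, F, I, C, H, D. The 7th vertex is C.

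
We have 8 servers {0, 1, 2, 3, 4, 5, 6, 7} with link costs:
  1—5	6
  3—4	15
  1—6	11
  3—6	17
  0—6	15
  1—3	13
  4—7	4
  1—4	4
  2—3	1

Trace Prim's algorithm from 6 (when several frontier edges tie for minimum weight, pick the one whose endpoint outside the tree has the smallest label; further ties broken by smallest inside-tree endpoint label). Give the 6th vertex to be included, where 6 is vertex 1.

3

Prim, starting at 6.
Step 1: frontier [1—6 11, 0—6 15, 3—6 17] → take 1—6 (11); add 1.
Step 2: frontier [1—4 4, 1—5 6, 1—3 13, 0—6 15, 3—6 17] → take 1—4 (4); add 4.
Step 3: frontier [1—5 6, 1—3 13, 4—7 4, 3—4 15, 0—6 15, 3—6 17] → take 4—7 (4); add 7.
Step 4: frontier [1—5 6, 1—3 13, 3—4 15, 0—6 15, 3—6 17] → take 1—5 (6); add 5.
Step 5: frontier [1—3 13, 3—4 15, 0—6 15, 3—6 17] → take 1—3 (13); add 3.
Step 6: frontier [2—3 1, 0—6 15] → take 2—3 (1); add 2.
Step 7: frontier [0—6 15] → take 0—6 (15); add 0.
Vertex order: 6, 1, 4, 7, 5, 3, 2, 0. The 6th vertex is 3.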